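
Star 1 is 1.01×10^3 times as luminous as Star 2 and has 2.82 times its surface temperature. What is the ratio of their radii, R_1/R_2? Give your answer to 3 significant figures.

4.00

L ∝ R²T⁴ gives R ∝ √L / T², so
R_1/R_2 = √(1.01×10^3) / (2.82)² = 31.78 / 7.952 = 3.996.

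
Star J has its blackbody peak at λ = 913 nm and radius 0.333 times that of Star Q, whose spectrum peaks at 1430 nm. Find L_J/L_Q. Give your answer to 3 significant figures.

0.667

Wien's law gives T ∝ 1/λ_max, so T_J/T_Q = λ_Q/λ_J = 1430/913 = 1.566.
Then L ∝ R²T⁴ gives L_J/L_Q = (0.333)² × (1.566)⁴ = 0.1109 × 6.018 = 0.6673.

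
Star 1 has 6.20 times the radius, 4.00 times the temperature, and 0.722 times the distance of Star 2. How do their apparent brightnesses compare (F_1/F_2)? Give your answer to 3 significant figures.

1.89×10^4

L_1/L_2 = (R_1/R_2)²(T_1/T_2)⁴ = (6.20)² × (4.00)⁴ = 9841.
F_1/F_2 = (L_1/L_2)/(d_1/d_2)² = 9841 / (0.722)² = 1.888×10^4.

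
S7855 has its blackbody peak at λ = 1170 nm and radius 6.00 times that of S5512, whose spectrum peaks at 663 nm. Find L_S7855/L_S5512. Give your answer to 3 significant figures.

3.71

Wien's law gives T ∝ 1/λ_max, so T_S7855/T_S5512 = λ_S5512/λ_S7855 = 663/1170 = 0.5667.
Then L ∝ R²T⁴ gives L_S7855/L_S5512 = (6.00)² × (0.5667)⁴ = 36.00 × 0.1031 = 3.712.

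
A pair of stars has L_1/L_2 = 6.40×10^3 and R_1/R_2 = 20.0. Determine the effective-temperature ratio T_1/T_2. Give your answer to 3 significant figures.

2.00

L ∝ R²T⁴ gives T ∝ (L/R²)^(1/4), so
T_1/T_2 = (6.40×10^3 / 20.0²)^(1/4) = (16.00)^(1/4) = 2.000.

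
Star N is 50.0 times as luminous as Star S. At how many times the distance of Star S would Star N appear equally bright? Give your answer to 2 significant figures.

Equal flux requires L_N/d_N² = L_S/d_S², so d_N/d_S = √(L_N/L_S)
= √(50.0) = 7.071.

7.1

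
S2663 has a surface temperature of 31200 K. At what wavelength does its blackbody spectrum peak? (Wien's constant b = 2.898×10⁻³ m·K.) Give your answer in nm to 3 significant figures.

λ_max = b/T = 2.898×10⁻³ / 31200 = 9.29×10^-8 m = 92.88 nm.

92.9 nm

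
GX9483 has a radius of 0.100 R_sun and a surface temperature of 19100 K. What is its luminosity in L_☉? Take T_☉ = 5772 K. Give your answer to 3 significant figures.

1.20 L_☉

L/L_☉ = (R/R_☉)² (T/T_☉)⁴ = (0.100)² × (19100/5772)⁴
       = 0.01000 × (3.309)⁴ = 0.01000 × 119.9 = 1.199.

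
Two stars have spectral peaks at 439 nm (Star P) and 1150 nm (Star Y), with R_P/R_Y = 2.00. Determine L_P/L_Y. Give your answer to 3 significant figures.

188

Wien's law gives T ∝ 1/λ_max, so T_P/T_Y = λ_Y/λ_P = 1150/439 = 2.620.
Then L ∝ R²T⁴ gives L_P/L_Y = (2.00)² × (2.620)⁴ = 4.000 × 47.09 = 188.4.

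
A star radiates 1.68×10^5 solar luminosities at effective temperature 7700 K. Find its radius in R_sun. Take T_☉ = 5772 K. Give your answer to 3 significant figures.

230 R_sun

R/R_☉ = √(L/L_☉) / (T/T_☉)² = √(1.68×10^5) / (1.334)²
       = 409.9 / 1.780 = 230.3.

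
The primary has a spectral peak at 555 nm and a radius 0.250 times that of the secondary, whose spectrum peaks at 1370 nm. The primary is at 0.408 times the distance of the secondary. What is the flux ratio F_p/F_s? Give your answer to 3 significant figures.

Wien's law: T_p/T_s = λ_s/λ_p = 1370/555 = 2.468.
L_p/L_s = (R_p/R_s)²(T_p/T_s)⁴ = (0.250)²(2.468)⁴ = 2.321.
F_p/F_s = (L_p/L_s)/(d_p/d_s)² = 2.321/(0.408)² = 13.94.

13.9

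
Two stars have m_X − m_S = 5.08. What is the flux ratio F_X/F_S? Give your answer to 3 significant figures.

0.00929

F_X/F_S = 10^(−(m_X − m_S)/2.5) = 10^(-5.08/2.5) = 10^-2.032 = 0.009290.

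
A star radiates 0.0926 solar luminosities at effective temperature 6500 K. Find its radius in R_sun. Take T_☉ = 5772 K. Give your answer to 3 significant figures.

0.240 R_sun

R/R_☉ = √(L/L_☉) / (T/T_☉)² = √(0.0926) / (1.126)²
       = 0.3043 / 1.268 = 0.2400.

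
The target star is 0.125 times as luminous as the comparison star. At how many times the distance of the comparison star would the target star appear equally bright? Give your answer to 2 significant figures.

0.35

Equal flux requires L_t/d_t² = L_c/d_c², so d_t/d_c = √(L_t/L_c)
= √(0.125) = 0.3536.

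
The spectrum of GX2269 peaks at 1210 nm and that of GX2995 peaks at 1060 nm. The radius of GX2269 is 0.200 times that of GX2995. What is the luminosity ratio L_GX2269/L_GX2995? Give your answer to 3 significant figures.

0.0236

Wien's law gives T ∝ 1/λ_max, so T_GX2269/T_GX2995 = λ_GX2995/λ_GX2269 = 1060/1210 = 0.8760.
Then L ∝ R²T⁴ gives L_GX2269/L_GX2995 = (0.200)² × (0.8760)⁴ = 0.04000 × 0.5890 = 0.02356.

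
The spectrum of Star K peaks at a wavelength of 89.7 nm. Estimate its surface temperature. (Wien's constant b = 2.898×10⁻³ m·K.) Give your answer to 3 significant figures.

T = b/λ_max = 2.898×10⁻³ / (89.7×10⁻⁹) = 3.231×10^4 K.

3.23×10^4 K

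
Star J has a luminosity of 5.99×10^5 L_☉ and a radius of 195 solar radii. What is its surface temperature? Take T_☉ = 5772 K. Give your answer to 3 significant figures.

T/T_☉ = (L/L_☉)^(1/4) / (R/R_☉)^(1/2)
T = 5772 × (5.99×10^5)^(1/4) / √(195) = 5772 × 27.82 / 13.96 = 1.150×10^4 K.

1.15×10^4 K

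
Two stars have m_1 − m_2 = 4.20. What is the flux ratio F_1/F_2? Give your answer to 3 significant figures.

0.0209

F_1/F_2 = 10^(−(m_1 − m_2)/2.5) = 10^(-4.20/2.5) = 10^-1.680 = 0.02089.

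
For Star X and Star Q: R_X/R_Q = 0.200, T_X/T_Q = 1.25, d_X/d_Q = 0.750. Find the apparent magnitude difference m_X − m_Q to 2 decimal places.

L_X/L_Q = (0.200)²(1.25)⁴ = 0.09766.
F_X/F_Q = (L_X/L_Q)/(d_X/d_Q)² = 0.09766/0.5625 = 0.1736.
m_X − m_Q = −2.5 log₁₀(0.1736) = 1.90.

1.90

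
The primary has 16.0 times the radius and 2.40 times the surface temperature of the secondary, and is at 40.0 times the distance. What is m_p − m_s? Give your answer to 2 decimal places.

-1.81

L_p/L_s = (16.0)²(2.40)⁴ = 8493.
F_p/F_s = (L_p/L_s)/(d_p/d_s)² = 8493/1600 = 5.308.
m_p − m_s = −2.5 log₁₀(5.308) = -1.81.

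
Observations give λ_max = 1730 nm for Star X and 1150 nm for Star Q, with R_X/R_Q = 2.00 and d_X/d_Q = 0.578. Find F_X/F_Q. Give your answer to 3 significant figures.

2.34

Wien's law: T_X/T_Q = λ_Q/λ_X = 1150/1730 = 0.6647.
L_X/L_Q = (R_X/R_Q)²(T_X/T_Q)⁴ = (2.00)²(0.6647)⁴ = 0.7810.
F_X/F_Q = (L_X/L_Q)/(d_X/d_Q)² = 0.7810/(0.578)² = 2.338.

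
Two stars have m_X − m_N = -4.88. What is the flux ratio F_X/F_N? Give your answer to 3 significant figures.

F_X/F_N = 10^(−(m_X − m_N)/2.5) = 10^(4.88/2.5) = 10^1.952 = 89.54.

89.5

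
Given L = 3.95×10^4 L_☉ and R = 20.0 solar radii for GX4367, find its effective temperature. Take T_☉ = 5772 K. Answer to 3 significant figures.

T/T_☉ = (L/L_☉)^(1/4) / (R/R_☉)^(1/2)
T = 5772 × (3.95×10^4)^(1/4) / √(20.0) = 5772 × 14.10 / 4.472 = 1.820×10^4 K.

1.82×10^4 K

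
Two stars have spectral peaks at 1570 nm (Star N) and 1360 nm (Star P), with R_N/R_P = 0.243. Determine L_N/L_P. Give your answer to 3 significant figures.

0.0332

Wien's law gives T ∝ 1/λ_max, so T_N/T_P = λ_P/λ_N = 1360/1570 = 0.8662.
Then L ∝ R²T⁴ gives L_N/L_P = (0.243)² × (0.8662)⁴ = 0.05905 × 0.5631 = 0.03325.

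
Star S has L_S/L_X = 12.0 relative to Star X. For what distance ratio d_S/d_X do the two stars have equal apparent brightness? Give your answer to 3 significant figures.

Equal flux requires L_S/d_S² = L_X/d_X², so d_S/d_X = √(L_S/L_X)
= √(12.0) = 3.464.

3.46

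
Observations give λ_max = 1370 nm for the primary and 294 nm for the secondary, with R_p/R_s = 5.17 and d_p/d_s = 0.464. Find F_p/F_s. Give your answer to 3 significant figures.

0.263

Wien's law: T_p/T_s = λ_s/λ_p = 294/1370 = 0.2146.
L_p/L_s = (R_p/R_s)²(T_p/T_s)⁴ = (5.17)²(0.2146)⁴ = 0.05669.
F_p/F_s = (L_p/L_s)/(d_p/d_s)² = 0.05669/(0.464)² = 0.2633.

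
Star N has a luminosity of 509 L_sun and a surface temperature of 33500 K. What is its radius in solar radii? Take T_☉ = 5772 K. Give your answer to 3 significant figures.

R/R_☉ = √(L/L_☉) / (T/T_☉)² = √(509) / (5.804)²
       = 22.56 / 33.69 = 0.6698.

0.670 solar radii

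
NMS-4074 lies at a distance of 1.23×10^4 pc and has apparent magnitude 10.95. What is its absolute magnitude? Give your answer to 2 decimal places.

M = m − 5 log₁₀(d/10 pc) = 10.95 − 5 log₁₀(1.23×10^4/10)
  = 10.95 − 5 × 3.090 = 10.95 − 15.45 = -4.50.

-4.50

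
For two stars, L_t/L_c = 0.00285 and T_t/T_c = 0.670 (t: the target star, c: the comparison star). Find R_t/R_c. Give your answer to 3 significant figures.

0.119

L ∝ R²T⁴ gives R ∝ √L / T², so
R_t/R_c = √(0.00285) / (0.670)² = 0.05339 / 0.4489 = 0.1189.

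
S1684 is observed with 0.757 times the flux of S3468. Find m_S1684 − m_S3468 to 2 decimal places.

0.30

m_S1684 − m_S3468 = −2.5 log₁₀(F_S1684/F_S3468) = −2.5 log₁₀(0.757) = −2.5 × (-0.121) = 0.302.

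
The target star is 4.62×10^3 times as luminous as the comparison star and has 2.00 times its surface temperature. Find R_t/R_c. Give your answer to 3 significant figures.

L ∝ R²T⁴ gives R ∝ √L / T², so
R_t/R_c = √(4.62×10^3) / (2.00)² = 67.97 / 4.000 = 16.99.

17.0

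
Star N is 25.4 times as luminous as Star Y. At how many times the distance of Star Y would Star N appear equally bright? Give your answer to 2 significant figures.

5.0

Equal flux requires L_N/d_N² = L_Y/d_Y², so d_N/d_Y = √(L_N/L_Y)
= √(25.4) = 5.040.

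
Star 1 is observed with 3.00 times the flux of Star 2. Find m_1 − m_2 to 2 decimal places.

-1.19

m_1 − m_2 = −2.5 log₁₀(F_1/F_2) = −2.5 log₁₀(3.00) = −2.5 × (0.477) = -1.193.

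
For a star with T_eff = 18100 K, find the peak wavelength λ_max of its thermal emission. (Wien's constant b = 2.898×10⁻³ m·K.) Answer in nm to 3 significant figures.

λ_max = b/T = 2.898×10⁻³ / 18100 = 1.60×10^-7 m = 160.1 nm.

160 nm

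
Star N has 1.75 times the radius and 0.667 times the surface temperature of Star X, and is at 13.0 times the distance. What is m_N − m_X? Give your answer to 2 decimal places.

L_N/L_X = (1.75)²(0.667)⁴ = 0.6061.
F_N/F_X = (L_N/L_X)/(d_N/d_X)² = 0.6061/169.0 = 0.003587.
m_N − m_X = −2.5 log₁₀(0.003587) = 6.11.

6.11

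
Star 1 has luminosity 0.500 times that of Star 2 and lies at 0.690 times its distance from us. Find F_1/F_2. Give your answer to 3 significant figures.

1.05

F = L/(4πd²), so F_1/F_2 = (L_1/L_2) / (d_1/d_2)²
= 0.500 / (0.690)² = 0.500 / 0.4761 = 1.050.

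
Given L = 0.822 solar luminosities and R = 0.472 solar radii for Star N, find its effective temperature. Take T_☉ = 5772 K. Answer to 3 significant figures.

T/T_☉ = (L/L_☉)^(1/4) / (R/R_☉)^(1/2)
T = 5772 × (0.822)^(1/4) / √(0.472) = 5772 × 0.9522 / 0.6870 = 8000 K.

8.00×10^3 K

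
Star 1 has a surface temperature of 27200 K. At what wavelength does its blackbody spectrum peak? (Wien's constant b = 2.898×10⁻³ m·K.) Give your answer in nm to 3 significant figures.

107 nm

λ_max = b/T = 2.898×10⁻³ / 27200 = 1.07×10^-7 m = 106.5 nm.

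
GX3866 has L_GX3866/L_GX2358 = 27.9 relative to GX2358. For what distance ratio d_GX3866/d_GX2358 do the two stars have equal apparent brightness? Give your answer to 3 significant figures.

5.28

Equal flux requires L_GX3866/d_GX3866² = L_GX2358/d_GX2358², so d_GX3866/d_GX2358 = √(L_GX3866/L_GX2358)
= √(27.9) = 5.282.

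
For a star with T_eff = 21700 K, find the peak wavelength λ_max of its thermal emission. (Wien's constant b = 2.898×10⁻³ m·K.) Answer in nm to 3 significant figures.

λ_max = b/T = 2.898×10⁻³ / 21700 = 1.34×10^-7 m = 133.5 nm.

134 nm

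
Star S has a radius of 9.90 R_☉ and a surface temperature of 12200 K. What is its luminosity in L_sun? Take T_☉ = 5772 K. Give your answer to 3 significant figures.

1.96×10^3 L_sun

L/L_☉ = (R/R_☉)² (T/T_☉)⁴ = (9.90)² × (12200/5772)⁴
       = 98.01 × (2.114)⁴ = 98.01 × 19.96 = 1956.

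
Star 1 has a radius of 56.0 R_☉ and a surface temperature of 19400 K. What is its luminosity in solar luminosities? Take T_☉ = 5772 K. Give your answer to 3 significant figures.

4.00×10^5 solar luminosities

L/L_☉ = (R/R_☉)² (T/T_☉)⁴ = (56.0)² × (19400/5772)⁴
       = 3136 × (3.361)⁴ = 3136 × 127.6 = 4.002×10^5.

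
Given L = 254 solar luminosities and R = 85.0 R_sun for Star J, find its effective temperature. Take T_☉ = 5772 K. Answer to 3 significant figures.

2.50×10^3 K

T/T_☉ = (L/L_☉)^(1/4) / (R/R_☉)^(1/2)
T = 5772 × (254)^(1/4) / √(85.0) = 5772 × 3.992 / 9.220 = 2499 K.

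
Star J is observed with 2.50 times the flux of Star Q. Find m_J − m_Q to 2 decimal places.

m_J − m_Q = −2.5 log₁₀(F_J/F_Q) = −2.5 log₁₀(2.50) = −2.5 × (0.398) = -0.995.

-0.99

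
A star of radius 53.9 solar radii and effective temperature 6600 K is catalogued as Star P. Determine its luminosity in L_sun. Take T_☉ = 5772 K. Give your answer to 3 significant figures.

L/L_☉ = (R/R_☉)² (T/T_☉)⁴ = (53.9)² × (6600/5772)⁴
       = 2905 × (1.143)⁴ = 2905 × 1.710 = 4966.

4.97×10^3 L_sun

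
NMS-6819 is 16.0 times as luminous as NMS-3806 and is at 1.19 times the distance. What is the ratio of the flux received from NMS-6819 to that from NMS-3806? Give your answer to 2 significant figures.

11

F = L/(4πd²), so F_NMS-6819/F_NMS-3806 = (L_NMS-6819/L_NMS-3806) / (d_NMS-6819/d_NMS-3806)²
= 16.0 / (1.19)² = 16.0 / 1.416 = 11.30.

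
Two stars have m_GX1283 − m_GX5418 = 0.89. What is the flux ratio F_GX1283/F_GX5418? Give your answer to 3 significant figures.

0.441

F_GX1283/F_GX5418 = 10^(−(m_GX1283 − m_GX5418)/2.5) = 10^(-0.89/2.5) = 10^-0.356 = 0.4406.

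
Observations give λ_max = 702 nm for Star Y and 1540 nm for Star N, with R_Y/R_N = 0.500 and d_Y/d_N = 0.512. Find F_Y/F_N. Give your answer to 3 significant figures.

22.1

Wien's law: T_Y/T_N = λ_N/λ_Y = 1540/702 = 2.194.
L_Y/L_N = (R_Y/R_N)²(T_Y/T_N)⁴ = (0.500)²(2.194)⁴ = 5.790.
F_Y/F_N = (L_Y/L_N)/(d_Y/d_N)² = 5.790/(0.512)² = 22.09.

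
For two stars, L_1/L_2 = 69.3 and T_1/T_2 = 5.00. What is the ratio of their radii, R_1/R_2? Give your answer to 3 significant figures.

L ∝ R²T⁴ gives R ∝ √L / T², so
R_1/R_2 = √(69.3) / (5.00)² = 8.325 / 25.00 = 0.3330.

0.333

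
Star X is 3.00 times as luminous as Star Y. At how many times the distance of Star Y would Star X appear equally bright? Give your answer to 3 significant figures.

1.73

Equal flux requires L_X/d_X² = L_Y/d_Y², so d_X/d_Y = √(L_X/L_Y)
= √(3.00) = 1.732.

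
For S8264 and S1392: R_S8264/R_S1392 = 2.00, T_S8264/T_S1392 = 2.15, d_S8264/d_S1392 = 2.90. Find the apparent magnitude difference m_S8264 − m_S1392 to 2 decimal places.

-2.52

L_S8264/L_S1392 = (2.00)²(2.15)⁴ = 85.47.
F_S8264/F_S1392 = (L_S8264/L_S1392)/(d_S8264/d_S1392)² = 85.47/8.410 = 10.16.
m_S8264 − m_S1392 = −2.5 log₁₀(10.16) = -2.52.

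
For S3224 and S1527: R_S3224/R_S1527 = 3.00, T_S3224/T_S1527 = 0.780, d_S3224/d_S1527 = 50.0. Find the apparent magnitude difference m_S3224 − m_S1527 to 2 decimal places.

7.19

L_S3224/L_S1527 = (3.00)²(0.780)⁴ = 3.331.
F_S3224/F_S1527 = (L_S3224/L_S1527)/(d_S3224/d_S1527)² = 3.331/2500 = 0.001333.
m_S3224 − m_S1527 = −2.5 log₁₀(0.001333) = 7.19.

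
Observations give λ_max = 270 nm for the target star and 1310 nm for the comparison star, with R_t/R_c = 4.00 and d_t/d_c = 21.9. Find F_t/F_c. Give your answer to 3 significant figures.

18.5

Wien's law: T_t/T_c = λ_c/λ_t = 1310/270 = 4.852.
L_t/L_c = (R_t/R_c)²(T_t/T_c)⁴ = (4.00)²(4.852)⁴ = 8866.
F_t/F_c = (L_t/L_c)/(d_t/d_c)² = 8866/(21.9)² = 18.49.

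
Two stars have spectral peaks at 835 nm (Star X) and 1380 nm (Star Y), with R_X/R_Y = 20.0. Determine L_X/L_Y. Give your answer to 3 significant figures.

2.98×10^3

Wien's law gives T ∝ 1/λ_max, so T_X/T_Y = λ_Y/λ_X = 1380/835 = 1.653.
Then L ∝ R²T⁴ gives L_X/L_Y = (20.0)² × (1.653)⁴ = 400.0 × 7.461 = 2984.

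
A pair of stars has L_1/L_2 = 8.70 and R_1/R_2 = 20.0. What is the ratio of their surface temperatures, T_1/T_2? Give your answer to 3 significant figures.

L ∝ R²T⁴ gives T ∝ (L/R²)^(1/4), so
T_1/T_2 = (8.70 / 20.0²)^(1/4) = (0.02175)^(1/4) = 0.3840.

0.384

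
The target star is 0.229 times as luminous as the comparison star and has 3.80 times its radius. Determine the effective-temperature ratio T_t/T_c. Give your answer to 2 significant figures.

0.35

L ∝ R²T⁴ gives T ∝ (L/R²)^(1/4), so
T_t/T_c = (0.229 / 3.80²)^(1/4) = (0.01586)^(1/4) = 0.3549.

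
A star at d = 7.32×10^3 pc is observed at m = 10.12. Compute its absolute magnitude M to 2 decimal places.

M = m − 5 log₁₀(d/10 pc) = 10.12 − 5 log₁₀(7.32×10^3/10)
  = 10.12 − 5 × 2.865 = 10.12 − 14.32 = -4.20.

-4.20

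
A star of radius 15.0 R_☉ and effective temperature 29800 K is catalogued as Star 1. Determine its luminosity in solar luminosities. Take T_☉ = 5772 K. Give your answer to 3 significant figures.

L/L_☉ = (R/R_☉)² (T/T_☉)⁴ = (15.0)² × (29800/5772)⁴
       = 225.0 × (5.163)⁴ = 225.0 × 710.5 = 1.599×10^5.

1.60×10^5 solar luminosities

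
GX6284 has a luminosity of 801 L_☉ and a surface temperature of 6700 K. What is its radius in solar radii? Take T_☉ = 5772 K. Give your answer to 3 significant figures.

21.0 solar radii

R/R_☉ = √(L/L_☉) / (T/T_☉)² = √(801) / (1.161)²
       = 28.30 / 1.347 = 21.00.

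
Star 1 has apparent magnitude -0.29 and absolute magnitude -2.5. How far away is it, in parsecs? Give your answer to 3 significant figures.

27.7 pc

m − M = 5 log₁₀(d/10 pc)
-0.29 − (-2.5) = 2.21 = 5 log₁₀(d/10)
d = 10 × 10^(2.21/5) = 10 × 10^0.442 = 27.67 pc.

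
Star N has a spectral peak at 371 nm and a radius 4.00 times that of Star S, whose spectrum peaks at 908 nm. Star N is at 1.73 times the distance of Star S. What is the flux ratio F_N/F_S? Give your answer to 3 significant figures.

192

Wien's law: T_N/T_S = λ_S/λ_N = 908/371 = 2.447.
L_N/L_S = (R_N/R_S)²(T_N/T_S)⁴ = (4.00)²(2.447)⁴ = 574.1.
F_N/F_S = (L_N/L_S)/(d_N/d_S)² = 574.1/(1.73)² = 191.8.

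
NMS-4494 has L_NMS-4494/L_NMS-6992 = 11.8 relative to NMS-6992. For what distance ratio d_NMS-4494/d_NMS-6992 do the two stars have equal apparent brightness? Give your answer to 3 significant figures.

Equal flux requires L_NMS-4494/d_NMS-4494² = L_NMS-6992/d_NMS-6992², so d_NMS-4494/d_NMS-6992 = √(L_NMS-4494/L_NMS-6992)
= √(11.8) = 3.435.

3.44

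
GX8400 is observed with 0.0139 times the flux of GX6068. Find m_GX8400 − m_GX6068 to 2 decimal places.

4.64

m_GX8400 − m_GX6068 = −2.5 log₁₀(F_GX8400/F_GX6068) = −2.5 log₁₀(0.0139) = −2.5 × (-1.857) = 4.642.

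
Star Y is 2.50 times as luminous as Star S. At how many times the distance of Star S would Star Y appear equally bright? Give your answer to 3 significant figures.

Equal flux requires L_Y/d_Y² = L_S/d_S², so d_Y/d_S = √(L_Y/L_S)
= √(2.50) = 1.581.

1.58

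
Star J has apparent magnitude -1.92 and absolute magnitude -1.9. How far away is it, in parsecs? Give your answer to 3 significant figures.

9.91 pc

m − M = 5 log₁₀(d/10 pc)
-1.92 − (-1.9) = -0.02 = 5 log₁₀(d/10)
d = 10 × 10^(-0.02/5) = 10 × 10^-0.004 = 9.908 pc.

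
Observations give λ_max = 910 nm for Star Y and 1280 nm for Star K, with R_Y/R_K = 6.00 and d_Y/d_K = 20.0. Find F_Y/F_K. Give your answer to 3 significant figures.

0.352

Wien's law: T_Y/T_K = λ_K/λ_Y = 1280/910 = 1.407.
L_Y/L_K = (R_Y/R_K)²(T_Y/T_K)⁴ = (6.00)²(1.407)⁴ = 140.9.
F_Y/F_K = (L_Y/L_K)/(d_Y/d_K)² = 140.9/(20.0)² = 0.3523.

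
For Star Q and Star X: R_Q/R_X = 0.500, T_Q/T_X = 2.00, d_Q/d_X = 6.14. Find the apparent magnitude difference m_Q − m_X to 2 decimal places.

2.44

L_Q/L_X = (0.500)²(2.00)⁴ = 4.000.
F_Q/F_X = (L_Q/L_X)/(d_Q/d_X)² = 4.000/37.70 = 0.1061.
m_Q − m_X = −2.5 log₁₀(0.1061) = 2.44.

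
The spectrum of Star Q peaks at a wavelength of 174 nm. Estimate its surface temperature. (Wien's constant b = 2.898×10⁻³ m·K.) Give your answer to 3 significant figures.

1.67×10^4 K

T = b/λ_max = 2.898×10⁻³ / (174×10⁻⁹) = 1.666×10^4 K.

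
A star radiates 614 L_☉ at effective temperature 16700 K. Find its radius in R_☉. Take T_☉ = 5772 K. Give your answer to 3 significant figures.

R/R_☉ = √(L/L_☉) / (T/T_☉)² = √(614) / (2.893)²
       = 24.78 / 8.371 = 2.960.

2.96 R_☉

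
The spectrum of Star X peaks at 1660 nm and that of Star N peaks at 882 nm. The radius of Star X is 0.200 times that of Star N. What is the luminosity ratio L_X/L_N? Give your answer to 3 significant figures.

0.00319

Wien's law gives T ∝ 1/λ_max, so T_X/T_N = λ_N/λ_X = 882/1660 = 0.5313.
Then L ∝ R²T⁴ gives L_X/L_N = (0.200)² × (0.5313)⁴ = 0.04000 × 0.07970 = 0.003188.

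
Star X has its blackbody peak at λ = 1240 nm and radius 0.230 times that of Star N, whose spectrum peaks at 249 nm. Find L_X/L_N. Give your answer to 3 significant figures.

8.60×10^-5

Wien's law gives T ∝ 1/λ_max, so T_X/T_N = λ_N/λ_X = 249/1240 = 0.2008.
Then L ∝ R²T⁴ gives L_X/L_N = (0.230)² × (0.2008)⁴ = 0.05290 × 0.001626 = 8.601×10^-5.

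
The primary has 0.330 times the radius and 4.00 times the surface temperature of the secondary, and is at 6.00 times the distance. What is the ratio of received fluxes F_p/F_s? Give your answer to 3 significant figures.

0.774

L_p/L_s = (R_p/R_s)²(T_p/T_s)⁴ = (0.330)² × (4.00)⁴ = 27.88.
F_p/F_s = (L_p/L_s)/(d_p/d_s)² = 27.88 / (6.00)² = 0.7744.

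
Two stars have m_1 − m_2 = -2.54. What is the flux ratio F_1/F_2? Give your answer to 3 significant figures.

10.4

F_1/F_2 = 10^(−(m_1 − m_2)/2.5) = 10^(2.54/2.5) = 10^1.016 = 10.38.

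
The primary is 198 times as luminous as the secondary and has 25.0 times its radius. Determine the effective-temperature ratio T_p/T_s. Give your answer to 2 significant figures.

0.75

L ∝ R²T⁴ gives T ∝ (L/R²)^(1/4), so
T_p/T_s = (198 / 25.0²)^(1/4) = (0.3168)^(1/4) = 0.7502.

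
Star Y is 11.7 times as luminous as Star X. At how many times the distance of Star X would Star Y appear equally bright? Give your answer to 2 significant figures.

Equal flux requires L_Y/d_Y² = L_X/d_X², so d_Y/d_X = √(L_Y/L_X)
= √(11.7) = 3.421.

3.4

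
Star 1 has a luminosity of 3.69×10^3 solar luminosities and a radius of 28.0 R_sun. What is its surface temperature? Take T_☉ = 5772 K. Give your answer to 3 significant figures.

8.50×10^3 K

T/T_☉ = (L/L_☉)^(1/4) / (R/R_☉)^(1/2)
T = 5772 × (3.69×10^3)^(1/4) / √(28.0) = 5772 × 7.794 / 5.292 = 8502 K.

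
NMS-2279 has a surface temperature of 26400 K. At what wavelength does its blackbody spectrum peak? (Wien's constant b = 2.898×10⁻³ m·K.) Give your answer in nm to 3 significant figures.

λ_max = b/T = 2.898×10⁻³ / 26400 = 1.10×10^-7 m = 109.8 nm.

110 nm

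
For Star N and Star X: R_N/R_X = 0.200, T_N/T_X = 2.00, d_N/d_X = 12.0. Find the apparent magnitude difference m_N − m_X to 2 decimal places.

L_N/L_X = (0.200)²(2.00)⁴ = 0.6400.
F_N/F_X = (L_N/L_X)/(d_N/d_X)² = 0.6400/144.0 = 0.004444.
m_N − m_X = −2.5 log₁₀(0.004444) = 5.88.

5.88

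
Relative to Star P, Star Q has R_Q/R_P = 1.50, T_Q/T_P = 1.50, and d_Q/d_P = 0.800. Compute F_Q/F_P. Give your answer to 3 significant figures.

17.8

L_Q/L_P = (R_Q/R_P)²(T_Q/T_P)⁴ = (1.50)² × (1.50)⁴ = 11.39.
F_Q/F_P = (L_Q/L_P)/(d_Q/d_P)² = 11.39 / (0.800)² = 17.80.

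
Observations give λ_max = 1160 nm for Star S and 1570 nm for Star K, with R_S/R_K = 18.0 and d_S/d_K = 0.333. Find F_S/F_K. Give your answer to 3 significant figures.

9.80×10^3

Wien's law: T_S/T_K = λ_K/λ_S = 1570/1160 = 1.353.
L_S/L_K = (R_S/R_K)²(T_S/T_K)⁴ = (18.0)²(1.353)⁴ = 1087.
F_S/F_K = (L_S/L_K)/(d_S/d_K)² = 1087/(0.333)² = 9804.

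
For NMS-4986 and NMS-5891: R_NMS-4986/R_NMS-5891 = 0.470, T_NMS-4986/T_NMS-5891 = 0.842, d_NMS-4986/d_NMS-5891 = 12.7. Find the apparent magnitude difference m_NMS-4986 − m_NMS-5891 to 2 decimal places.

7.91

L_NMS-4986/L_NMS-5891 = (0.470)²(0.842)⁴ = 0.1110.
F_NMS-4986/F_NMS-5891 = (L_NMS-4986/L_NMS-5891)/(d_NMS-4986/d_NMS-5891)² = 0.1110/161.3 = 6.884×10^-4.
m_NMS-4986 − m_NMS-5891 = −2.5 log₁₀(6.884×10^-4) = 7.91.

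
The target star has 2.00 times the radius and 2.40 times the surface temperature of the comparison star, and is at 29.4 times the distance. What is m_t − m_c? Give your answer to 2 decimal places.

L_t/L_c = (2.00)²(2.40)⁴ = 132.7.
F_t/F_c = (L_t/L_c)/(d_t/d_c)² = 132.7/864.4 = 0.1535.
m_t − m_c = −2.5 log₁₀(0.1535) = 2.03.

2.03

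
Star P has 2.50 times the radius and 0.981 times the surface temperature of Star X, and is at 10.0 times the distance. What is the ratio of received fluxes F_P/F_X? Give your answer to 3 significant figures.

L_P/L_X = (R_P/R_X)²(T_P/T_X)⁴ = (2.50)² × (0.981)⁴ = 5.788.
F_P/F_X = (L_P/L_X)/(d_P/d_X)² = 5.788 / (10.0)² = 0.05788.

0.0579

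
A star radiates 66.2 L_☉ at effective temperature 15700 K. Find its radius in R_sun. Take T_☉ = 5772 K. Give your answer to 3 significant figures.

R/R_☉ = √(L/L_☉) / (T/T_☉)² = √(66.2) / (2.720)²
       = 8.136 / 7.399 = 1.100.

1.10 R_sun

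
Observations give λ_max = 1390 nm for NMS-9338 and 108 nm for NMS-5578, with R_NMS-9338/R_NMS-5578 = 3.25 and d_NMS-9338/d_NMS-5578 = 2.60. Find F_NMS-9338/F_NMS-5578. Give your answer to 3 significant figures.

5.69×10^-5

Wien's law: T_NMS-9338/T_NMS-5578 = λ_NMS-5578/λ_NMS-9338 = 108/1390 = 0.07770.
L_NMS-9338/L_NMS-5578 = (R_NMS-9338/R_NMS-5578)²(T_NMS-9338/T_NMS-5578)⁴ = (3.25)²(0.07770)⁴ = 3.849×10^-4.
F_NMS-9338/F_NMS-5578 = (L_NMS-9338/L_NMS-5578)/(d_NMS-9338/d_NMS-5578)² = 3.849×10^-4/(2.60)² = 5.695×10^-5.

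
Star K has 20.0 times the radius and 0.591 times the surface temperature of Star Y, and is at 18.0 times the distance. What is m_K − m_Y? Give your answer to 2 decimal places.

2.06

L_K/L_Y = (20.0)²(0.591)⁴ = 48.80.
F_K/F_Y = (L_K/L_Y)/(d_K/d_Y)² = 48.80/324.0 = 0.1506.
m_K − m_Y = −2.5 log₁₀(0.1506) = 2.06.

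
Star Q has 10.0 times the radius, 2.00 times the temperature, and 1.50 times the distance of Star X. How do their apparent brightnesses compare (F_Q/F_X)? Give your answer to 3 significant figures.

L_Q/L_X = (R_Q/R_X)²(T_Q/T_X)⁴ = (10.0)² × (2.00)⁴ = 1600.
F_Q/F_X = (L_Q/L_X)/(d_Q/d_X)² = 1600 / (1.50)² = 711.1.

711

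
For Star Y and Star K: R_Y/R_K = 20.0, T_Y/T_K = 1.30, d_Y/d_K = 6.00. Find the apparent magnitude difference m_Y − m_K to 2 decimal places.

L_Y/L_K = (20.0)²(1.30)⁴ = 1142.
F_Y/F_K = (L_Y/L_K)/(d_Y/d_K)² = 1142/36.00 = 31.73.
m_Y − m_K = −2.5 log₁₀(31.73) = -3.75.

-3.75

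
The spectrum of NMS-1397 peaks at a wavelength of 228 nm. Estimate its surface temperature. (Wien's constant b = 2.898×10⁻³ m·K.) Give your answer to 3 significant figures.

T = b/λ_max = 2.898×10⁻³ / (228×10⁻⁹) = 1.271×10^4 K.

1.27×10^4 K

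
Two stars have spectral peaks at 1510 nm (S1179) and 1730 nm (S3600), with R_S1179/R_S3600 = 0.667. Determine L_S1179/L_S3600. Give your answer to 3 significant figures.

Wien's law gives T ∝ 1/λ_max, so T_S1179/T_S3600 = λ_S3600/λ_S1179 = 1730/1510 = 1.146.
Then L ∝ R²T⁴ gives L_S1179/L_S3600 = (0.667)² × (1.146)⁴ = 0.4449 × 1.723 = 0.7665.

0.767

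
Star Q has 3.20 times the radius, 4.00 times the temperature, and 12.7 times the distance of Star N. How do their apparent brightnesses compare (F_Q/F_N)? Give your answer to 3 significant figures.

L_Q/L_N = (R_Q/R_N)²(T_Q/T_N)⁴ = (3.20)² × (4.00)⁴ = 2621.
F_Q/F_N = (L_Q/L_N)/(d_Q/d_N)² = 2621 / (12.7)² = 16.25.

16.3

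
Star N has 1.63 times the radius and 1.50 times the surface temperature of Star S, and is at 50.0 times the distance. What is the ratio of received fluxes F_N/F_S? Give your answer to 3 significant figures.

0.00538

L_N/L_S = (R_N/R_S)²(T_N/T_S)⁴ = (1.63)² × (1.50)⁴ = 13.45.
F_N/F_S = (L_N/L_S)/(d_N/d_S)² = 13.45 / (50.0)² = 0.005380.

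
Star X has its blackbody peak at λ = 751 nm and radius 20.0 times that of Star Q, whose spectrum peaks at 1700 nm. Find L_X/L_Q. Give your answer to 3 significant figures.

Wien's law gives T ∝ 1/λ_max, so T_X/T_Q = λ_Q/λ_X = 1700/751 = 2.264.
Then L ∝ R²T⁴ gives L_X/L_Q = (20.0)² × (2.264)⁴ = 400.0 × 26.26 = 1.050×10^4.

1.05×10^4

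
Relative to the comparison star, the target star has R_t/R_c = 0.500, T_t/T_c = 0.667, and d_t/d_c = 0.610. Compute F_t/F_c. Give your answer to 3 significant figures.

0.133

L_t/L_c = (R_t/R_c)²(T_t/T_c)⁴ = (0.500)² × (0.667)⁴ = 0.04948.
F_t/F_c = (L_t/L_c)/(d_t/d_c)² = 0.04948 / (0.610)² = 0.1330.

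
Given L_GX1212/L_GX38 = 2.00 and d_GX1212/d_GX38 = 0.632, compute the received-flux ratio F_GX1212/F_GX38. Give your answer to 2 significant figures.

5.0

F = L/(4πd²), so F_GX1212/F_GX38 = (L_GX1212/L_GX38) / (d_GX1212/d_GX38)²
= 2.00 / (0.632)² = 2.00 / 0.3994 = 5.007.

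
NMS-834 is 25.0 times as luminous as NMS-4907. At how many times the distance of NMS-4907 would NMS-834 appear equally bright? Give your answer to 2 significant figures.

5.0

Equal flux requires L_NMS-834/d_NMS-834² = L_NMS-4907/d_NMS-4907², so d_NMS-834/d_NMS-4907 = √(L_NMS-834/L_NMS-4907)
= √(25.0) = 5.000.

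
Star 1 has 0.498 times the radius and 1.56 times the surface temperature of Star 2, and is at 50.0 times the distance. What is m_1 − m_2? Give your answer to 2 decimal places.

8.08

L_1/L_2 = (0.498)²(1.56)⁴ = 1.469.
F_1/F_2 = (L_1/L_2)/(d_1/d_2)² = 1.469/2500 = 5.875×10^-4.
m_1 − m_2 = −2.5 log₁₀(5.875×10^-4) = 8.08.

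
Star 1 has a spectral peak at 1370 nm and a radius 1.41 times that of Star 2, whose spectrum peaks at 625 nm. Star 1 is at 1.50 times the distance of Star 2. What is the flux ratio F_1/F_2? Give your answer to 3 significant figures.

Wien's law: T_1/T_2 = λ_2/λ_1 = 625/1370 = 0.4562.
L_1/L_2 = (R_1/R_2)²(T_1/T_2)⁴ = (1.41)²(0.4562)⁴ = 0.08611.
F_1/F_2 = (L_1/L_2)/(d_1/d_2)² = 0.08611/(1.50)² = 0.03827.

0.0383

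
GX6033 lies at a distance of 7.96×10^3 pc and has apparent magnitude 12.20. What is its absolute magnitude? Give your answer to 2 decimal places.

M = m − 5 log₁₀(d/10 pc) = 12.20 − 5 log₁₀(7.96×10^3/10)
  = 12.20 − 5 × 2.901 = 12.20 − 14.50 = -2.30.

-2.30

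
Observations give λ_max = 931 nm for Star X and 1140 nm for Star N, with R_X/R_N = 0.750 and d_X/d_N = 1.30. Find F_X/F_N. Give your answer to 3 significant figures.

0.748

Wien's law: T_X/T_N = λ_N/λ_X = 1140/931 = 1.224.
L_X/L_N = (R_X/R_N)²(T_X/T_N)⁴ = (0.750)²(1.224)⁴ = 1.265.
F_X/F_N = (L_X/L_N)/(d_X/d_N)² = 1.265/(1.30)² = 0.7483.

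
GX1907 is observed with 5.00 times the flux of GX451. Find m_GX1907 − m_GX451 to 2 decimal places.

-1.75

m_GX1907 − m_GX451 = −2.5 log₁₀(F_GX1907/F_GX451) = −2.5 log₁₀(5.00) = −2.5 × (0.699) = -1.747.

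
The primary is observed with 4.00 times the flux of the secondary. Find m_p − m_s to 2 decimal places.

-1.51

m_p − m_s = −2.5 log₁₀(F_p/F_s) = −2.5 log₁₀(4.00) = −2.5 × (0.602) = -1.505.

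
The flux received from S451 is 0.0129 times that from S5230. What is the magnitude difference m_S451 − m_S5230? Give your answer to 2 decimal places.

4.72

m_S451 − m_S5230 = −2.5 log₁₀(F_S451/F_S5230) = −2.5 log₁₀(0.0129) = −2.5 × (-1.889) = 4.724.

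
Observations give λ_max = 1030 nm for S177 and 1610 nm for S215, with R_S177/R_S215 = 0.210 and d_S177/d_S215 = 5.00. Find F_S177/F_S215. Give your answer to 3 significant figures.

Wien's law: T_S177/T_S215 = λ_S215/λ_S177 = 1610/1030 = 1.563.
L_S177/L_S215 = (R_S177/R_S215)²(T_S177/T_S215)⁴ = (0.210)²(1.563)⁴ = 0.2633.
F_S177/F_S215 = (L_S177/L_S215)/(d_S177/d_S215)² = 0.2633/(5.00)² = 0.01053.

0.0105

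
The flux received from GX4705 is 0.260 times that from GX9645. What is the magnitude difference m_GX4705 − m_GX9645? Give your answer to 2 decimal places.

m_GX4705 − m_GX9645 = −2.5 log₁₀(F_GX4705/F_GX9645) = −2.5 log₁₀(0.260) = −2.5 × (-0.585) = 1.463.

1.46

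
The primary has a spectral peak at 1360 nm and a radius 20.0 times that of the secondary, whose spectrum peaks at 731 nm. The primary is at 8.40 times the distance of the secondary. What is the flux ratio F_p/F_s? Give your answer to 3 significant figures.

Wien's law: T_p/T_s = λ_s/λ_p = 731/1360 = 0.5375.
L_p/L_s = (R_p/R_s)²(T_p/T_s)⁴ = (20.0)²(0.5375)⁴ = 33.39.
F_p/F_s = (L_p/L_s)/(d_p/d_s)² = 33.39/(8.40)² = 0.4732.

0.473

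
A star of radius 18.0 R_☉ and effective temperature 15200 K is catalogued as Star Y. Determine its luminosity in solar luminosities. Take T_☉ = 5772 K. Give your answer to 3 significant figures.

L/L_☉ = (R/R_☉)² (T/T_☉)⁴ = (18.0)² × (15200/5772)⁴
       = 324.0 × (2.633)⁴ = 324.0 × 48.09 = 1.558×10^4.

1.56×10^4 solar luminosities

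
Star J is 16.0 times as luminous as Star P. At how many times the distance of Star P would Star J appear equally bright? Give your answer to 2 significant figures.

Equal flux requires L_J/d_J² = L_P/d_P², so d_J/d_P = √(L_J/L_P)
= √(16.0) = 4.000.

4.0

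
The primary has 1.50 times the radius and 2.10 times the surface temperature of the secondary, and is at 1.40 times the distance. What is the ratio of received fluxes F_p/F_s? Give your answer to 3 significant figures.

L_p/L_s = (R_p/R_s)²(T_p/T_s)⁴ = (1.50)² × (2.10)⁴ = 43.76.
F_p/F_s = (L_p/L_s)/(d_p/d_s)² = 43.76 / (1.40)² = 22.33.

22.3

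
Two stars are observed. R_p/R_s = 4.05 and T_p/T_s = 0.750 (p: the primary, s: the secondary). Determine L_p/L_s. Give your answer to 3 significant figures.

5.19

From the Stefan–Boltzmann law, L ∝ R²T⁴, so
L_p/L_s = (R_p/R_s)² (T_p/T_s)⁴ = (4.05)² × (0.750)⁴ = 16.40 × 0.3164 = 5.190.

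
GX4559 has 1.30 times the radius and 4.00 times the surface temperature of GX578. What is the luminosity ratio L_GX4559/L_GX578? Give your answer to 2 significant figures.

From the Stefan–Boltzmann law, L ∝ R²T⁴, so
L_GX4559/L_GX578 = (R_GX4559/R_GX578)² (T_GX4559/T_GX578)⁴ = (1.30)² × (4.00)⁴ = 1.690 × 256.0 = 432.6.

4.3×10^2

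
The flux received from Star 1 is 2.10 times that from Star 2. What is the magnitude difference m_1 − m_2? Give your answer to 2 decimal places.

m_1 − m_2 = −2.5 log₁₀(F_1/F_2) = −2.5 log₁₀(2.10) = −2.5 × (0.322) = -0.806.

-0.81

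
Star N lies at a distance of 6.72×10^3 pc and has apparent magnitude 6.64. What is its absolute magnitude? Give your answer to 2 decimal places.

-7.50

M = m − 5 log₁₀(d/10 pc) = 6.64 − 5 log₁₀(6.72×10^3/10)
  = 6.64 − 5 × 2.827 = 6.64 − 14.14 = -7.50.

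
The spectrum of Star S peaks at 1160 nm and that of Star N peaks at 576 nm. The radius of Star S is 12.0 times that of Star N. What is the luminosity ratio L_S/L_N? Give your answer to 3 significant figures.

8.75

Wien's law gives T ∝ 1/λ_max, so T_S/T_N = λ_N/λ_S = 576/1160 = 0.4966.
Then L ∝ R²T⁴ gives L_S/L_N = (12.0)² × (0.4966)⁴ = 144.0 × 0.06079 = 8.754.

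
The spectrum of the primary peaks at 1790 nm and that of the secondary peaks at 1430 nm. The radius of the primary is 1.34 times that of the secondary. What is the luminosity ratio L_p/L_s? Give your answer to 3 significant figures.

Wien's law gives T ∝ 1/λ_max, so T_p/T_s = λ_s/λ_p = 1430/1790 = 0.7989.
Then L ∝ R²T⁴ gives L_p/L_s = (1.34)² × (0.7989)⁴ = 1.796 × 0.4073 = 0.7314.

0.731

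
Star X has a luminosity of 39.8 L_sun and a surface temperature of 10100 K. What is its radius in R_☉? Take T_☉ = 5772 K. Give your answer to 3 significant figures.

2.06 R_☉

R/R_☉ = √(L/L_☉) / (T/T_☉)² = √(39.8) / (1.750)²
       = 6.309 / 3.062 = 2.060.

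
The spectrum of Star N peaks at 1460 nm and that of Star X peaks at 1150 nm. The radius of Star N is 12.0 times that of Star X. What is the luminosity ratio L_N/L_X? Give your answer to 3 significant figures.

Wien's law gives T ∝ 1/λ_max, so T_N/T_X = λ_X/λ_N = 1150/1460 = 0.7877.
Then L ∝ R²T⁴ gives L_N/L_X = (12.0)² × (0.7877)⁴ = 144.0 × 0.3849 = 55.43.

55.4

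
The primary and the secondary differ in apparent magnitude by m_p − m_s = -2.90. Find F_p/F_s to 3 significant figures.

F_p/F_s = 10^(−(m_p − m_s)/2.5) = 10^(2.90/2.5) = 10^1.160 = 14.45.

14.5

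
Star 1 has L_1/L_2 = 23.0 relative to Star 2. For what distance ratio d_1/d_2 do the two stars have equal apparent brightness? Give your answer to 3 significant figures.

4.80

Equal flux requires L_1/d_1² = L_2/d_2², so d_1/d_2 = √(L_1/L_2)
= √(23.0) = 4.796.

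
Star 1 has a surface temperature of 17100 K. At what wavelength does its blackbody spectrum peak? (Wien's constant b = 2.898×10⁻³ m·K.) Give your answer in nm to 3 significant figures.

λ_max = b/T = 2.898×10⁻³ / 17100 = 1.69×10^-7 m = 169.5 nm.

169 nm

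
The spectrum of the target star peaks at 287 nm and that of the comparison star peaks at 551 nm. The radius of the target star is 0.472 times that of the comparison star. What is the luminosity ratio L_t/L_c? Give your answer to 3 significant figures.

Wien's law gives T ∝ 1/λ_max, so T_t/T_c = λ_c/λ_t = 551/287 = 1.920.
Then L ∝ R²T⁴ gives L_t/L_c = (0.472)² × (1.920)⁴ = 0.2228 × 13.59 = 3.027.

3.03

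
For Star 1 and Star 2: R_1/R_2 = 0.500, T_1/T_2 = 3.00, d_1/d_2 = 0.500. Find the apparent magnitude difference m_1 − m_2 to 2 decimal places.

L_1/L_2 = (0.500)²(3.00)⁴ = 20.25.
F_1/F_2 = (L_1/L_2)/(d_1/d_2)² = 20.25/0.2500 = 81.00.
m_1 − m_2 = −2.5 log₁₀(81.00) = -4.77.

-4.77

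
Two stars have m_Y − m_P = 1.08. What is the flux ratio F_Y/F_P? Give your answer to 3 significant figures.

F_Y/F_P = 10^(−(m_Y − m_P)/2.5) = 10^(-1.08/2.5) = 10^-0.432 = 0.3698.

0.370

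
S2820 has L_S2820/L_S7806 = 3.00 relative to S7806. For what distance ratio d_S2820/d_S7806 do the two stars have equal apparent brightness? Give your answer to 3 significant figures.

1.73

Equal flux requires L_S2820/d_S2820² = L_S7806/d_S7806², so d_S2820/d_S7806 = √(L_S2820/L_S7806)
= √(3.00) = 1.732.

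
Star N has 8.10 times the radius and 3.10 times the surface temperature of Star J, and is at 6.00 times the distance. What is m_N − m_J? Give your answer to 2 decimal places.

L_N/L_J = (8.10)²(3.10)⁴ = 6059.
F_N/F_J = (L_N/L_J)/(d_N/d_J)² = 6059/36.00 = 168.3.
m_N − m_J = −2.5 log₁₀(168.3) = -5.57.

-5.57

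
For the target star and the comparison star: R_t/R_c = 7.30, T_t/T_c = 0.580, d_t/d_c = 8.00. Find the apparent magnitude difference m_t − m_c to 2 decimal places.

L_t/L_c = (7.30)²(0.580)⁴ = 6.031.
F_t/F_c = (L_t/L_c)/(d_t/d_c)² = 6.031/64.00 = 0.09423.
m_t − m_c = −2.5 log₁₀(0.09423) = 2.56.

2.56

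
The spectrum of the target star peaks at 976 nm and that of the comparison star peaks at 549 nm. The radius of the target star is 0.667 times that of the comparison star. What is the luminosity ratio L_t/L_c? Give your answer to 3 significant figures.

0.0445

Wien's law gives T ∝ 1/λ_max, so T_t/T_c = λ_c/λ_t = 549/976 = 0.5625.
Then L ∝ R²T⁴ gives L_t/L_c = (0.667)² × (0.5625)⁴ = 0.4449 × 0.1001 = 0.04454.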